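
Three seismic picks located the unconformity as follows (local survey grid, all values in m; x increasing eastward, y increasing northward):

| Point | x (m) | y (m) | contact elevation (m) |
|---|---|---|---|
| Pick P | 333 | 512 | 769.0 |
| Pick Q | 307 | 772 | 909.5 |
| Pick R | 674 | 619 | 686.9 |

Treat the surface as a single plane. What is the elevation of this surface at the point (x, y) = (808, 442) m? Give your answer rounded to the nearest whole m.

545 m

Let the plane be z = a·x + b·y + c.
Pick Q−Pick P: −26a + 260b = 140.5;  Pick R−Pick P: 341a + 107b = −82.1.
Solving gives a = −0.39784, b = 0.50060.
Then c = 769 − a·333 − b·512 = 645.17.
At (808, 442): z = −321.5 + 221.3 + 645.17 = 545.0 m.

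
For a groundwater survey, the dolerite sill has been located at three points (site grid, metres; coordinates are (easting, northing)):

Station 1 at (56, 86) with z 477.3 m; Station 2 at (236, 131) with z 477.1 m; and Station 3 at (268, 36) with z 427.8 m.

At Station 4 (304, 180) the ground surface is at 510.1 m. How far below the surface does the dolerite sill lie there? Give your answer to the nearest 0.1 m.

17.8 m

Two edge vectors: Station 1→Station 2 = (180, 45, -0.2), Station 1→Station 3 = (212, -50, -49.5).
Normal n = (Station 1→Station 2) × (Station 1→Station 3) = (-2237.5, 8867.6, -18540).
So ∂z/∂E = −n_x/n_z = −0.12069 and ∂z/∂N = −n_y/n_z = 0.47830.
Intercept c from Station 1: 477.3 + 6.76 − 41.13 = 442.92.
At (304, 180): z_contact = −36.69 + 86.09 + 442.92 = 492.33 m.
Depth below ground = 510.1 − 492.33 = 17.8 m.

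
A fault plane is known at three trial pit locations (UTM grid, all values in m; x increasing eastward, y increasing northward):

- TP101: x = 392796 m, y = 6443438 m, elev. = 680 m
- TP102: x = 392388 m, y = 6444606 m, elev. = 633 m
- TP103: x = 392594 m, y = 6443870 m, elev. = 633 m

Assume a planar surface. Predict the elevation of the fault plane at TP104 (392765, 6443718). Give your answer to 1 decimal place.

707.5 m

Two edge vectors: TP101→TP102 = (-408, 1168, -47), TP101→TP103 = (-202, 432, -47).
Normal n = (TP101→TP102) × (TP101→TP103) = (-34592, -9682, 59680).
So ∂z/∂x = −n_x/n_z = 0.579624665 and ∂z/∂y = −n_y/n_z = 0.162231903.
Intercept c from TP101: 680 − 227674.25 − 1045331.21 = −1272325.46.
At (392765, 6443718): z = 227656.3 + 1045376.6 − 1272325.46 = 707.5 m.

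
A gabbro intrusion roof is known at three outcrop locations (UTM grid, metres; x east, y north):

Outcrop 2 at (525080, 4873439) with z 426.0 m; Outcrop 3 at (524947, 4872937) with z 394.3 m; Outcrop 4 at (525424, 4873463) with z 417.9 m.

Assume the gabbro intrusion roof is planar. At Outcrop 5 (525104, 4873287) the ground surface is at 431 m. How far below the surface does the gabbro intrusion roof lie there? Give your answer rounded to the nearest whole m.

16 m

Two edge vectors: Outcrop 2→Outcrop 3 = (-133, -502, -31.7), Outcrop 2→Outcrop 4 = (344, 24, -8.1).
Normal n = (Outcrop 2→Outcrop 3) × (Outcrop 2→Outcrop 4) = (4827, -11982.1, 169496).
So ∂z/∂x = −n_x/n_z = −0.02847855 and ∂z/∂y = −n_y/n_z = 0.07069252.
Intercept c from Outcrop 2: 426 + 14953.52 − 344515.70 = −329136.19.
At (525104, 4873287): z_contact = −14954.2 + 344505.0 − 329136.19 = 414.6 m.
Depth below ground = 431 − 414.6 = 16 m.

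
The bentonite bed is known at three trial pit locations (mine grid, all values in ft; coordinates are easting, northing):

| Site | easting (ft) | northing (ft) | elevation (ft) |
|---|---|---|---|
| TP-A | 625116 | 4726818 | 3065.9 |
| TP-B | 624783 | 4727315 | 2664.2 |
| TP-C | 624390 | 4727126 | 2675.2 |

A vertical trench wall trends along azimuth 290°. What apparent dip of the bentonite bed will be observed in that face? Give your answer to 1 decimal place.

25.2°

Two edge vectors: TP-A→TP-B = (-333, 497, -401.7), TP-A→TP-C = (-726, 308, -390.7).
Normal n = (TP-A→TP-B) × (TP-A→TP-C) = (-70454.3, 161531.1, 258258).
So ∂z/∂easting = −n_x/n_z = 0.27281 and ∂z/∂northing = −n_y/n_z = −0.62546.
Unit vector along 290° is (sin 290°, cos 290°) = (-0.9397, 0.3420).
Slope in that direction = a·(-0.9397) + b·(0.3420) = −0.47027.
Apparent dip = arctan|0.47027| = 25.2° (true dip is 34.3°, so apparent ≤ true as expected).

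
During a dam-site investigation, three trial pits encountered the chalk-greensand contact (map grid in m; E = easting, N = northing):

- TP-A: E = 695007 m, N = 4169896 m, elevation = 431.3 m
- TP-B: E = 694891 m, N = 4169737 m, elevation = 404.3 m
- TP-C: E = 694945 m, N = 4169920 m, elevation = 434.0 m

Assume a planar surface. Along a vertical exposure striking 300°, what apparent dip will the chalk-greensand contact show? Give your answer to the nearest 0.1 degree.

Two edge vectors: TP-A→TP-B = (-116, -159, -27), TP-A→TP-C = (-62, 24, 2.7).
Normal n = (TP-A→TP-B) × (TP-A→TP-C) = (218.7, 1987.2, -12642).
So ∂z/∂E = −n_x/n_z = 0.01730 and ∂z/∂N = −n_y/n_z = 0.15719.
Unit vector along 300° is (sin 300°, cos 300°) = (-0.8660, 0.5000).
Slope in that direction = a·(-0.8660) + b·(0.5000) = 0.06361.
Apparent dip = arctan|0.06361| = 3.6° (true dip is 9.0°, so apparent ≤ true as expected).

3.6°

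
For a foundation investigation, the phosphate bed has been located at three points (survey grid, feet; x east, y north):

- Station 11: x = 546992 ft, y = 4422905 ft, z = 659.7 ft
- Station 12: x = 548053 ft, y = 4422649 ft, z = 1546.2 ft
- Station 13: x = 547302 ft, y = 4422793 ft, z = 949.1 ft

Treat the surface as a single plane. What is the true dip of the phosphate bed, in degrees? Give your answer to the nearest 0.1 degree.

Two edge vectors: Station 11→Station 12 = (1061, -256, 886.5), Station 11→Station 13 = (310, -112, 289.4).
Normal n = (Station 11→Station 12) × (Station 11→Station 13) = (25201.6, -32238.4, -39472).
So ∂z/∂x = −n_x/n_z = 0.63847 and ∂z/∂y = −n_y/n_z = −0.81674.
Gradient magnitude |∇z| = √(a² + b²) = √(0.40764 + 0.66707) = 1.03668.
True dip = arctan(1.03668) = 46.0°, dipping toward NW (azimuth ≈ 322°).

46.0°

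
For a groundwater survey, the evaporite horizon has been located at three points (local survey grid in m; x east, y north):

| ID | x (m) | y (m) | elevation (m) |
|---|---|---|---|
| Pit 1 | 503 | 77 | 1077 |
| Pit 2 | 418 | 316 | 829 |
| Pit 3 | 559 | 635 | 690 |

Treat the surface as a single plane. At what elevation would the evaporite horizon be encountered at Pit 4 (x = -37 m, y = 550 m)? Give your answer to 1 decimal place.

305.6 m

Let the plane be z = a·x + b·y + c.
Pit 2−Pit 1: −85a + 239b = −248;  Pit 3−Pit 1: 56a + 558b = −387.
Solving gives a = 0.75461, b = −0.76928.
Then c = 1077 − a·503 − b·77 = 756.66.
At (-37, 550): z = −27.9 − 423.1 + 756.66 = 305.6 m.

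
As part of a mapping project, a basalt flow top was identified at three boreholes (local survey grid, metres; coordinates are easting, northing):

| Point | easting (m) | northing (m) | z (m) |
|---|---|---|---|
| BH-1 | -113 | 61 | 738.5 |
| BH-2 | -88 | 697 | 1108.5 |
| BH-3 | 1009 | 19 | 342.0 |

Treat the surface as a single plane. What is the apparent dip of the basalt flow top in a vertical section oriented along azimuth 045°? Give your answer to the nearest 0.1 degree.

10.6°

Two edge vectors: BH-1→BH-2 = (25, 636, 370), BH-1→BH-3 = (1122, -42, -396.5).
Normal n = (BH-1→BH-2) × (BH-1→BH-3) = (-236634, 425052.5, -714642).
So ∂z/∂easting = −n_x/n_z = −0.33112 and ∂z/∂northing = −n_y/n_z = 0.59478.
Unit vector along 045° is (sin 45°, cos 45°) = (0.7071, 0.7071).
Slope in that direction = a·(0.7071) + b·(0.7071) = 0.18643.
Apparent dip = arctan|0.18643| = 10.6° (true dip is 34.2°, so apparent ≤ true as expected).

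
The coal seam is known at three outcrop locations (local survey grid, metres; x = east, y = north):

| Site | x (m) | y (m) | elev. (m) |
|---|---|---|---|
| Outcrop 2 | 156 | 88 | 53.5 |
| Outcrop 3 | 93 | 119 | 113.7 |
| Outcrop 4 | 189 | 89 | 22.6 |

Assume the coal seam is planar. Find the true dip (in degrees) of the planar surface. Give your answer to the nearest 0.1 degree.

43.2°

Let the plane be z = a·x + b·y + c.
Outcrop 3−Outcrop 2: −63a + 31b = 60.2;  Outcrop 4−Outcrop 2: 33a + 1b = −30.9.
Solving gives a = −0.93748, b = 0.03674.
Gradient magnitude |∇z| = √(a² + b²) = √(0.87886 + 0.00135) = 0.93820.
True dip = arctan(0.93820) = 43.2°, dipping toward E (azimuth ≈ 092°).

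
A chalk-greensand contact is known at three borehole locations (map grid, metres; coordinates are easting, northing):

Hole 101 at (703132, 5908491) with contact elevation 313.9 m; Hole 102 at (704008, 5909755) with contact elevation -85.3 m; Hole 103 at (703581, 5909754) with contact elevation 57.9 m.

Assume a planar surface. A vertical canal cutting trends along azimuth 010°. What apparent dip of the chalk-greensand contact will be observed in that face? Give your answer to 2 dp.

Two edge vectors: Hole 101→Hole 102 = (876, 1264, -399.2), Hole 101→Hole 103 = (449, 1263, -256).
Normal n = (Hole 101→Hole 102) × (Hole 101→Hole 103) = (180605.6, 45015.2, 538852).
So ∂z/∂easting = −n_x/n_z = −0.33517 and ∂z/∂northing = −n_y/n_z = −0.08354.
Unit vector along 010° is (sin 10°, cos 10°) = (0.1736, 0.9848).
Slope in that direction = a·(0.1736) + b·(0.9848) = −0.14047.
Apparent dip = arctan|0.14047| = 8.00° (true dip is 19.1°, so apparent ≤ true as expected).

8.00°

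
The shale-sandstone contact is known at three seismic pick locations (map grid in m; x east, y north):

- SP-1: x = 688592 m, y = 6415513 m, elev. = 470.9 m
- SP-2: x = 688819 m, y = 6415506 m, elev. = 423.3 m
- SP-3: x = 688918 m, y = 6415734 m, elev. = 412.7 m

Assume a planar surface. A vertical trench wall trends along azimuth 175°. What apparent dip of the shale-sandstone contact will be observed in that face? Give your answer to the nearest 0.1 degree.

3.5°

Let the plane be z = a·x + b·y + c.
SP-2−SP-1: 227a − 7b = −47.6;  SP-3−SP-1: 326a + 221b = −58.2.
Solving gives a = −0.20834, b = 0.04397.
Unit vector along 175° is (sin 175°, cos 175°) = (0.0872, -0.9962).
Slope in that direction = a·(0.0872) + b·(-0.9962) = −0.06196.
Apparent dip = arctan|0.06196| = 3.5° (true dip is 12.0°, so apparent ≤ true as expected).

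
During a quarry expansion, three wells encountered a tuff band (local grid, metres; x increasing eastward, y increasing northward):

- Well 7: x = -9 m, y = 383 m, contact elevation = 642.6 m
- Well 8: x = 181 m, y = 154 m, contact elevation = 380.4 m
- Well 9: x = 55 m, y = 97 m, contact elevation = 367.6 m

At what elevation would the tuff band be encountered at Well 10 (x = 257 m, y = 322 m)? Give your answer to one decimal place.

507.5 m

Let the plane be z = a·x + b·y + c.
Well 8−Well 7: 190a − 229b = −262.2;  Well 9−Well 7: 64a − 286b = −275.
Solving gives a = −0.30275, b = 0.89379.
Then c = 642.6 − a·-9 − b·383 = 297.55.
At (257, 322): z = −77.8 + 287.8 + 297.55 = 507.5 m.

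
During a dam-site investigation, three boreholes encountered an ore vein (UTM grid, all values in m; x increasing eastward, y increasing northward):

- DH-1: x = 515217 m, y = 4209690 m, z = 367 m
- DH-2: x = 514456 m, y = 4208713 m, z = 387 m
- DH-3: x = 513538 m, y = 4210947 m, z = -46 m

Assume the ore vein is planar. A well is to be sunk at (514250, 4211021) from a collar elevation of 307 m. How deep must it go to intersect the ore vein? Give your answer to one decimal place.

259.2 m

Let the plane be z = a·x + b·y + c.
DH-2−DH-1: −761a − 977b = 20;  DH-3−DH-1: −1679a + 1257b = −413.
Solving gives a = 0.145693811, b = −0.133953931.
Then c = 367 − a·515217 − b·4209690 = 489207.59.
At (514250, 4211021): z_contact = 74923.04 − 564082.82 + 489207.59 = 47.82 m.
Depth below ground = 307 − 47.82 = 259.2 m.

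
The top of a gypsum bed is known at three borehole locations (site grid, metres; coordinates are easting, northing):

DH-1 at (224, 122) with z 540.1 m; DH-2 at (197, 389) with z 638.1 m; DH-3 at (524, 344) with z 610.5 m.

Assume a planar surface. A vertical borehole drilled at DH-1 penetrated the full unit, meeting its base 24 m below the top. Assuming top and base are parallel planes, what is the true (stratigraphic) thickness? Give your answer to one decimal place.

Two edge vectors: DH-1→DH-2 = (-27, 267, 98), DH-1→DH-3 = (300, 222, 70.4).
Normal n = (DH-1→DH-2) × (DH-1→DH-3) = (-2959.2, 31300.8, -86094).
So ∂z/∂easting = −n_x/n_z = −0.03437 and ∂z/∂northing = −n_y/n_z = 0.36357.
|∇z| = √(a²+b²) = 0.36519, so dip δ = arctan(0.36519) = 20.06°.
True thickness = vertical thickness × cos δ = 24 × cos 20.06° = 22.5 m.

22.5 m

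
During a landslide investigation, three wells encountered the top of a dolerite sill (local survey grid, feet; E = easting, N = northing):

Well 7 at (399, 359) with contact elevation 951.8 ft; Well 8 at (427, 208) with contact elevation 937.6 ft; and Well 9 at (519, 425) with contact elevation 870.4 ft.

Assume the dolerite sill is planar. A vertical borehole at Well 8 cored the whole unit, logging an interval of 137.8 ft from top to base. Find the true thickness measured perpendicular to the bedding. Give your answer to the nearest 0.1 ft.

Two edge vectors: Well 7→Well 8 = (28, -151, -14.2), Well 7→Well 9 = (120, 66, -81.4).
Normal n = (Well 7→Well 8) × (Well 7→Well 9) = (13228.6, 575.2, 19968).
So ∂z/∂E = −n_x/n_z = −0.66249 and ∂z/∂N = −n_y/n_z = −0.02881.
|∇z| = √(a²+b²) = 0.66312, so dip δ = arctan(0.66312) = 33.55°.
True thickness = vertical thickness × cos δ = 137.8 × cos 33.55° = 114.8 ft.

114.8 ft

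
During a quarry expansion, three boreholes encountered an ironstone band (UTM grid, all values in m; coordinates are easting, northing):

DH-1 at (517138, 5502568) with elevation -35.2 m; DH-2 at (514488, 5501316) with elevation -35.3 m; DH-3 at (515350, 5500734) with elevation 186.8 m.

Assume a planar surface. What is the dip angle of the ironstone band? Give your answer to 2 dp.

Let the plane be z = a·easting + b·northing + c.
DH-2−DH-1: −2650a − 1252b = −0.1;  DH-3−DH-1: −1788a − 1834b = 222.
Solving gives a = 0.10609, b = −0.22448.
Gradient magnitude |∇z| = √(a² + b²) = √(0.01126 + 0.05039) = 0.24829.
True dip = arctan(0.24829) = 13.94°, dipping toward NNW (azimuth ≈ 335°).

13.94°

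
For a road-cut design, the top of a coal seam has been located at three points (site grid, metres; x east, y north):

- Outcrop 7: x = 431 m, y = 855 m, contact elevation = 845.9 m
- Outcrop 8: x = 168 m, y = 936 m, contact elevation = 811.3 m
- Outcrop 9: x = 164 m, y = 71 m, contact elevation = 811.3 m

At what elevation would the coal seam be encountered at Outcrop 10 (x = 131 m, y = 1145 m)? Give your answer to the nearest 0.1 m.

Let the plane be z = a·x + b·y + c.
Outcrop 8−Outcrop 7: −263a + 81b = −34.6;  Outcrop 9−Outcrop 7: −267a − 784b = −34.6.
Solving gives a = 0.131372, b = −0.000607.
Then c = 845.9 − a·431 − b·855 = 789.80.
At (131, 1145): z = 17.2 − 0.7 + 789.80 = 806.3 m.

806.3 m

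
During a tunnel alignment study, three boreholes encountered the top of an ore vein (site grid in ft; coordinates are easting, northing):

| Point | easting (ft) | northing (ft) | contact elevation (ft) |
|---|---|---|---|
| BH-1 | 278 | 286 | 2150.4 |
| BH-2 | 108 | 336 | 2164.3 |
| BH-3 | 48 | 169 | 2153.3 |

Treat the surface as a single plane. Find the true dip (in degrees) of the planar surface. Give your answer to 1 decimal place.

Two edge vectors: BH-1→BH-2 = (-170, 50, 13.9), BH-1→BH-3 = (-230, -117, 2.9).
Normal n = (BH-1→BH-2) × (BH-1→BH-3) = (1771.3, -2704, 31390).
So ∂z/∂easting = −n_x/n_z = −0.05643 and ∂z/∂northing = −n_y/n_z = 0.08614.
Gradient magnitude |∇z| = √(a² + b²) = √(0.00318 + 0.00742) = 0.10298.
True dip = arctan(0.10298) = 5.9°, dipping toward SSE (azimuth ≈ 147°).

5.9°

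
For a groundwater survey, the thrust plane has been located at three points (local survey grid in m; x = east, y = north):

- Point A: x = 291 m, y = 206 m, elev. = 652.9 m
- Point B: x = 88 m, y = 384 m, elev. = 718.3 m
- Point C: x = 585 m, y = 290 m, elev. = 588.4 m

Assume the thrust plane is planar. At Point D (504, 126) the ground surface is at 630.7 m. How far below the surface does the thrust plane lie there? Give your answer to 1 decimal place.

Let the plane be z = a·x + b·y + c.
Point B−Point A: −203a + 178b = 65.4;  Point C−Point A: 294a + 84b = −64.5.
Solving gives a = −0.24465, b = 0.08841.
Then c = 652.9 − a·291 − b·206 = 705.88.
At (504, 126): z_contact = −123.30 + 11.14 + 705.88 = 593.72 m.
Depth below ground = 630.7 − 593.72 = 37.0 m.

37.0 m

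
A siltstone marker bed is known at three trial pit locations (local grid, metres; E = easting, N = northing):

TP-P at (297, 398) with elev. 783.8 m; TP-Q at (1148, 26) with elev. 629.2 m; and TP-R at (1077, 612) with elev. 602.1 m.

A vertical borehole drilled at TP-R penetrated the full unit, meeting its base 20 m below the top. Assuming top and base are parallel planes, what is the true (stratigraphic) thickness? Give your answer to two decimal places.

19.51 m

Let the plane be z = a·E + b·N + c.
TP-Q−TP-P: 851a − 372b = −154.6;  TP-R−TP-P: 780a + 214b = −181.7.
Solving gives a = −0.21317, b = −0.07207.
|∇z| = √(a²+b²) = 0.22503, so dip δ = arctan(0.22503) = 12.68°.
True thickness = vertical thickness × cos δ = 20 × cos 12.68° = 19.51 m.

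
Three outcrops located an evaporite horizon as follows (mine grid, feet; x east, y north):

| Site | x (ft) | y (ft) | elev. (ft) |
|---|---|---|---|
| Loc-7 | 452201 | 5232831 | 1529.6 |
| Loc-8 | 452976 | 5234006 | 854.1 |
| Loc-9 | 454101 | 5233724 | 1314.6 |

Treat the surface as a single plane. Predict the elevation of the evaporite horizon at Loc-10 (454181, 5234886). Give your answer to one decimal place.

Two edge vectors: Loc-7→Loc-8 = (775, 1175, -675.5), Loc-7→Loc-9 = (1900, 893, -215).
Normal n = (Loc-7→Loc-8) × (Loc-7→Loc-9) = (350596.5, -1116825, -1540425).
So ∂z/∂x = −n_x/n_z = 0.227597254 and ∂z/∂y = −n_y/n_z = −0.725010955.
Intercept c from Loc-7: 1529.6 − 102919.71 + 3793859.80 = 3692469.69.
At (454181, 5234886): z = 103370.3 − 3795349.7 + 3692469.69 = 490.3 ft.

490.3 ft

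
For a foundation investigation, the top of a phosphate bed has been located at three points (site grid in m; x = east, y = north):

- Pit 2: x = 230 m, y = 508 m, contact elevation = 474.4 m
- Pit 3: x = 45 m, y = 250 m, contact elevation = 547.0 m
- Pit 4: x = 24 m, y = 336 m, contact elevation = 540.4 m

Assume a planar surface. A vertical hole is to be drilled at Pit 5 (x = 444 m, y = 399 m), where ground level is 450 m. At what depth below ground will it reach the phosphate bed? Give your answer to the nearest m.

Two edge vectors: Pit 2→Pit 3 = (-185, -258, 72.6), Pit 2→Pit 4 = (-206, -172, 66).
Normal n = (Pit 2→Pit 3) × (Pit 2→Pit 4) = (-4540.8, -2745.6, -21328).
So ∂z/∂x = −n_x/n_z = −0.21290 and ∂z/∂y = −n_y/n_z = −0.12873.
Intercept c from Pit 2: 474.4 + 48.97 + 65.40 = 588.76.
At (444, 399): z_contact = −94.5 − 51.4 + 588.76 = 442.9 m.
Depth below ground = 450 − 442.9 = 7 m.

7 m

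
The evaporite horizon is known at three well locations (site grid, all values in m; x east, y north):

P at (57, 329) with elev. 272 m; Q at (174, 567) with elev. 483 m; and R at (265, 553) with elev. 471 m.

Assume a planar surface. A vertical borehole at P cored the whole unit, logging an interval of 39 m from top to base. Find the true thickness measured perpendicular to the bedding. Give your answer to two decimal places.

Let the plane be z = a·x + b·y + c.
Q−P: 117a + 238b = 211;  R−P: 208a + 224b = 199.
Solving gives a = 0.00421, b = 0.88449.
|∇z| = √(a²+b²) = 0.88450, so dip δ = arctan(0.88450) = 41.49°.
True thickness = vertical thickness × cos δ = 39 × cos 41.49° = 29.21 m.

29.21 m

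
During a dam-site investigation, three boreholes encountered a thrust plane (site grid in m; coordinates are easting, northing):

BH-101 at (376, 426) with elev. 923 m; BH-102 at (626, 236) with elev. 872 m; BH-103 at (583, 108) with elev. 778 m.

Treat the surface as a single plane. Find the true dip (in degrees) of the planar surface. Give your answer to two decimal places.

34.96°

Two edge vectors: BH-101→BH-102 = (250, -190, -51), BH-101→BH-103 = (207, -318, -145).
Normal n = (BH-101→BH-102) × (BH-101→BH-103) = (11332, 25693, -40170).
So ∂z/∂easting = −n_x/n_z = 0.28210 and ∂z/∂northing = −n_y/n_z = 0.63961.
Gradient magnitude |∇z| = √(a² + b²) = √(0.07958 + 0.40910) = 0.69905.
True dip = arctan(0.69905) = 34.96°, dipping toward SSW (azimuth ≈ 204°).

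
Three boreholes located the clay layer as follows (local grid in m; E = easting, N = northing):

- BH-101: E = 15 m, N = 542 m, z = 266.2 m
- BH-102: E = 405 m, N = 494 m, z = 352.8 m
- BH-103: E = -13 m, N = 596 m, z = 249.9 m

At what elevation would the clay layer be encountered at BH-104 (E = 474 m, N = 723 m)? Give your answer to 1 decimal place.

Let the plane be z = a·E + b·N + c.
BH-102−BH-101: 390a − 48b = 86.6;  BH-103−BH-101: −28a + 54b = −16.3.
Solving gives a = 0.19750, b = −0.19944.
Then c = 266.2 − a·15 − b·542 = 371.34.
At (474, 723): z = 93.6 − 144.2 + 371.34 = 320.8 m.

320.8 m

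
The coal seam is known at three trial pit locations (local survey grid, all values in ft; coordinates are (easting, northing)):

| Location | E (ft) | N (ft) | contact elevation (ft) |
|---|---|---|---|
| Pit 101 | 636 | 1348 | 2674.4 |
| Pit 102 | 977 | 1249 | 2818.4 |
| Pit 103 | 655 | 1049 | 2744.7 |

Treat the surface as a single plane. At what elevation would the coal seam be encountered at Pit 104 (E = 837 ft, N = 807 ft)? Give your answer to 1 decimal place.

Let the plane be z = a·E + b·N + c.
Pit 102−Pit 101: 341a − 99b = 144;  Pit 103−Pit 101: 19a − 299b = 70.3.
Solving gives a = 0.360682, b = −0.212197.
Then c = 2674.4 − a·636 − b·1348 = 2731.05.
At (837, 807): z = 301.9 − 171.2 + 2731.05 = 2861.7 ft.

2861.7 ft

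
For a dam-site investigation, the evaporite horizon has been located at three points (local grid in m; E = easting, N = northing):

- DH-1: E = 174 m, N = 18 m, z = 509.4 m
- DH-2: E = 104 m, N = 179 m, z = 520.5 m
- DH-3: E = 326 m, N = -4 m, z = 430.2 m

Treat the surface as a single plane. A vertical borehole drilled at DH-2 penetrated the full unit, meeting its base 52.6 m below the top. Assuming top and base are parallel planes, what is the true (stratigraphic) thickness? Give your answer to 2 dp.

45.68 m

Let the plane be z = a·E + b·N + c.
DH-2−DH-1: −70a + 161b = 11.1;  DH-3−DH-1: 152a − 22b = −79.2.
Solving gives a = −0.54540, b = −0.16818.
|∇z| = √(a²+b²) = 0.57074, so dip δ = arctan(0.57074) = 29.72°.
True thickness = vertical thickness × cos δ = 52.6 × cos 29.72° = 45.68 m.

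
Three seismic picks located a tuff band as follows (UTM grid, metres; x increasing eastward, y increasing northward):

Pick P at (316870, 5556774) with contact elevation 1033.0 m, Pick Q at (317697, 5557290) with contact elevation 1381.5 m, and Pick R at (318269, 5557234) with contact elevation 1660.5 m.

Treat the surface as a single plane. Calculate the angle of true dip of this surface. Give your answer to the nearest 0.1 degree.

26.0°

Let the plane be z = a·x + b·y + c.
Pick Q−Pick P: 827a + 516b = 348.5;  Pick R−Pick P: 1399a + 460b = 627.5.
Solving gives a = 0.47876, b = −0.09193.
Gradient magnitude |∇z| = √(a² + b²) = √(0.22921 + 0.00845) = 0.48751.
True dip = arctan(0.48751) = 26.0°, dipping toward W (azimuth ≈ 281°).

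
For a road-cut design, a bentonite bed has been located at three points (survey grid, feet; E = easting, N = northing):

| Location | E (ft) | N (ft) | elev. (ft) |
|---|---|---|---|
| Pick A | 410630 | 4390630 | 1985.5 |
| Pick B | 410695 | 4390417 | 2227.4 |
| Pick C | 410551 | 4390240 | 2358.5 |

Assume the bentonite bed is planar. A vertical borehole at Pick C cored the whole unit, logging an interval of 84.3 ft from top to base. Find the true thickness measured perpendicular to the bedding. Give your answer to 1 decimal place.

Two edge vectors: Pick A→Pick B = (65, -213, 241.9), Pick A→Pick C = (-79, -390, 373).
Normal n = (Pick A→Pick B) × (Pick A→Pick C) = (14892, -43355.1, -42177).
So ∂z/∂E = −n_x/n_z = 0.35308 and ∂z/∂N = −n_y/n_z = −1.02793.
|∇z| = √(a²+b²) = 1.08688, so dip δ = arctan(1.08688) = 47.38°.
True thickness = vertical thickness × cos δ = 84.3 × cos 47.38° = 57.1 ft.

57.1 ft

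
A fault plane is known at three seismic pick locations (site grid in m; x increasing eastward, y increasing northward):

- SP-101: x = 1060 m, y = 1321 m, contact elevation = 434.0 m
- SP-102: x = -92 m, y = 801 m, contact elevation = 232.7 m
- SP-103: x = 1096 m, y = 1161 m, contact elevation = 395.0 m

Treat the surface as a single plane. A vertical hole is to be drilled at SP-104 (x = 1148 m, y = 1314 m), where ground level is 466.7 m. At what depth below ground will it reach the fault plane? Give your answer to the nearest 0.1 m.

29.3 m

Let the plane be z = a·x + b·y + c.
SP-102−SP-101: −1152a − 520b = −201.3;  SP-103−SP-101: 36a − 160b = −39.
Solving gives a = 0.058747, b = 0.256968.
Then c = 434 − a·1060 − b·1321 = 32.27.
At (1148, 1314): z_contact = 67.44 + 337.66 + 32.27 = 437.37 m.
Depth below ground = 466.7 − 437.37 = 29.3 m.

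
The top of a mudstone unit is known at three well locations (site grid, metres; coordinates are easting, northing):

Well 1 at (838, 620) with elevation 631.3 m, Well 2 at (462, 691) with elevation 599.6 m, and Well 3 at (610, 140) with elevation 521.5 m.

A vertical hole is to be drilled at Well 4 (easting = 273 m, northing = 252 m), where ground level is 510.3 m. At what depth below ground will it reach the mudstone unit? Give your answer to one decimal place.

8.8 m

Let the plane be z = a·easting + b·northing + c.
Well 2−Well 1: −376a + 71b = −31.7;  Well 3−Well 1: −228a − 480b = −109.8.
Solving gives a = 0.11701, b = 0.17317.
Then c = 631.3 − a·838 − b·620 = 425.88.
At (273, 252): z_contact = 31.94 + 43.64 + 425.88 = 501.46 m.
Depth below ground = 510.3 − 501.46 = 8.8 m.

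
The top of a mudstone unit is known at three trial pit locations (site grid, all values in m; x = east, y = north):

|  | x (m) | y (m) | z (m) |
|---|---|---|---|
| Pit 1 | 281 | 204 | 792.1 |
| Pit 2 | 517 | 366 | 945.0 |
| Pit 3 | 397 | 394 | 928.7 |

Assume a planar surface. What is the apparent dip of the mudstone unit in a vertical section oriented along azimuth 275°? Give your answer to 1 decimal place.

12.2°

Let the plane be z = a·x + b·y + c.
Pit 2−Pit 1: 236a + 162b = 152.9;  Pit 3−Pit 1: 116a + 190b = 136.6.
Solving gives a = 0.26573, b = 0.55671.
Unit vector along 275° is (sin 275°, cos 275°) = (-0.9962, 0.0872).
Slope in that direction = a·(-0.9962) + b·(0.0872) = −0.21620.
Apparent dip = arctan|0.21620| = 12.2° (true dip is 31.7°, so apparent ≤ true as expected).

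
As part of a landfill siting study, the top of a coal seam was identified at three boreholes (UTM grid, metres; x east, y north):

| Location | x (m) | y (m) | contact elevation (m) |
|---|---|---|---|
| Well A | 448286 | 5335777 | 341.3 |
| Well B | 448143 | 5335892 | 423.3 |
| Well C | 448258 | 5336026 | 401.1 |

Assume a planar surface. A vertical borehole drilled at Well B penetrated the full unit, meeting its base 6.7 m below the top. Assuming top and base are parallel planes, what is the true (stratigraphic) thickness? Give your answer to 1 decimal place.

Two edge vectors: Well A→Well B = (-143, 115, 82), Well A→Well C = (-28, 249, 59.8).
Normal n = (Well A→Well B) × (Well A→Well C) = (-13541, 6255.4, -32387).
So ∂z/∂x = −n_x/n_z = −0.41810 and ∂z/∂y = −n_y/n_z = 0.19315.
|∇z| = √(a²+b²) = 0.46056, so dip δ = arctan(0.46056) = 24.73°.
True thickness = vertical thickness × cos δ = 6.7 × cos 24.73° = 6.1 m.

6.1 m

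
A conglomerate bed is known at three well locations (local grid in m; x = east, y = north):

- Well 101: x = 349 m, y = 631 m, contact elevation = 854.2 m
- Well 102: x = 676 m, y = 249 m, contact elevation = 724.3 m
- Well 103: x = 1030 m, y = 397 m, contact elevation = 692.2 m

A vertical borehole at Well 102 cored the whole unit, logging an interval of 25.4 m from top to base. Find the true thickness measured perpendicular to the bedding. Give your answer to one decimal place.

Let the plane be z = a·x + b·y + c.
Well 102−Well 101: 327a − 382b = −129.9;  Well 103−Well 101: 681a − 234b = −162.
Solving gives a = −0.17148, b = 0.19326.
|∇z| = √(a²+b²) = 0.25837, so dip δ = arctan(0.25837) = 14.49°.
True thickness = vertical thickness × cos δ = 25.4 × cos 14.49° = 24.6 m.

24.6 m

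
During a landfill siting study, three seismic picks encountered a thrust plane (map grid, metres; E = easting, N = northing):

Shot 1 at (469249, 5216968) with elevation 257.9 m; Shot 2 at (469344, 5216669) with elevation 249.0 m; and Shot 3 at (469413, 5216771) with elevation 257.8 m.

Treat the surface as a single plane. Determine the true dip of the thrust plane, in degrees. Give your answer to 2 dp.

4.25°

Let the plane be z = a·E + b·N + c.
Shot 2−Shot 1: 95a − 299b = −8.9;  Shot 3−Shot 1: 164a − 197b = −0.1.
Solving gives a = 0.05684, b = 0.04782.
Gradient magnitude |∇z| = √(a² + b²) = √(0.00323 + 0.00229) = 0.07428.
True dip = arctan(0.07428) = 4.25°, dipping toward SW (azimuth ≈ 230°).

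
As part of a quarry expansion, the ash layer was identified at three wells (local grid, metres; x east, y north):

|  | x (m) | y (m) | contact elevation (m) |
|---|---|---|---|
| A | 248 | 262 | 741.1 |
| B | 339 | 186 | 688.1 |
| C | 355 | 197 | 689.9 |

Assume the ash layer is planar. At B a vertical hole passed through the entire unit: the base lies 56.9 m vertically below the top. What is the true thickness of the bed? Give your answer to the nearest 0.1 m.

50.9 m

Two edge vectors: A→B = (91, -76, -53), A→C = (107, -65, -51.2).
Normal n = (A→B) × (A→C) = (446.2, -1011.8, 2217).
So ∂z/∂x = −n_x/n_z = −0.20126 and ∂z/∂y = −n_y/n_z = 0.45638.
|∇z| = √(a²+b²) = 0.49879, so dip δ = arctan(0.49879) = 26.51°.
True thickness = vertical thickness × cos δ = 56.9 × cos 26.51° = 50.9 m.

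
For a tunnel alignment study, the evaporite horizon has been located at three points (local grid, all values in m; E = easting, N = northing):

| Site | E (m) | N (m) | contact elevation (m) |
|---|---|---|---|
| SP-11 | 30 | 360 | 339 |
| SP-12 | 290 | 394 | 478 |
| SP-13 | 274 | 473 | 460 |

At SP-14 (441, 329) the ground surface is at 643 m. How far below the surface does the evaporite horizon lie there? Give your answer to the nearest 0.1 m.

74.4 m

Two edge vectors: SP-11→SP-12 = (260, 34, 139), SP-11→SP-13 = (244, 113, 121).
Normal n = (SP-11→SP-12) × (SP-11→SP-13) = (-11593, 2456, 21084).
So ∂z/∂E = −n_x/n_z = 0.54985 and ∂z/∂N = −n_y/n_z = −0.11649.
Intercept c from SP-11: 339 − 16.50 + 41.94 = 364.44.
At (441, 329): z_contact = 242.48 − 38.32 + 364.44 = 568.60 m.
Depth below ground = 643 − 568.60 = 74.4 m.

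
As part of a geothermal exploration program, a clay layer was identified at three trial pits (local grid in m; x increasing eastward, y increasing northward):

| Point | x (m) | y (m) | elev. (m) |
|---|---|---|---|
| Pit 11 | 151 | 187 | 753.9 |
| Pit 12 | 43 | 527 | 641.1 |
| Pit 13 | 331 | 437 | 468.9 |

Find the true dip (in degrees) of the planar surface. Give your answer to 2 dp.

Let the plane be z = a·x + b·y + c.
Pit 12−Pit 11: −108a + 340b = −112.8;  Pit 13−Pit 11: 180a + 250b = −285.
Solving gives a = −0.77891, b = −0.57918.
Gradient magnitude |∇z| = √(a² + b²) = √(0.60670 + 0.33545) = 0.97065.
True dip = arctan(0.97065) = 44.15°, dipping toward NE (azimuth ≈ 053°).

44.15°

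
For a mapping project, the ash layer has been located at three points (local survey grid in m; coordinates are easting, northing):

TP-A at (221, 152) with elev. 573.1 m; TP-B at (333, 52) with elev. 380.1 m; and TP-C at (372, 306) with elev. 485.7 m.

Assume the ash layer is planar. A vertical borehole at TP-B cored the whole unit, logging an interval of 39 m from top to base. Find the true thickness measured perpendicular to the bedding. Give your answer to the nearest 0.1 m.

23.4 m

Let the plane be z = a·easting + b·northing + c.
TP-B−TP-A: 112a − 100b = −193;  TP-C−TP-A: 151a + 154b = −87.4.
Solving gives a = −1.18901, b = 0.59831.
|∇z| = √(a²+b²) = 1.33106, so dip δ = arctan(1.33106) = 53.08°.
True thickness = vertical thickness × cos δ = 39 × cos 53.08° = 23.4 m.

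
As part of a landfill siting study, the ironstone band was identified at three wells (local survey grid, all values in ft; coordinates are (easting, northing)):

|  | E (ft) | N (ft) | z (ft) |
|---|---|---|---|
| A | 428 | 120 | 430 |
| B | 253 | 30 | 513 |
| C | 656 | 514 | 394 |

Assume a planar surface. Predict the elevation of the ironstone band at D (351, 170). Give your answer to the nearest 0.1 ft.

489.9 ft

Two edge vectors: A→B = (-175, -90, 83), A→C = (228, 394, -36).
Normal n = (A→B) × (A→C) = (-29462, 12624, -48430).
So ∂z/∂E = −n_x/n_z = −0.60834 and ∂z/∂N = −n_y/n_z = 0.26066.
Intercept c from A: 430 + 260.37 − 31.28 = 659.09.
At (351, 170): z = −213.5 + 44.3 + 659.09 = 489.9 ft.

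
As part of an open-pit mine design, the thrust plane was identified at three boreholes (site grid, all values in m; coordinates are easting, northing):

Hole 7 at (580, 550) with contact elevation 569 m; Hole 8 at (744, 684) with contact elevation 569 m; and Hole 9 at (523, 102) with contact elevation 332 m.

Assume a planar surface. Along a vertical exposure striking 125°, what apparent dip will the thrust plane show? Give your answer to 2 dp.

Two edge vectors: Hole 7→Hole 8 = (164, 134, 0), Hole 7→Hole 9 = (-57, -448, -237).
Normal n = (Hole 7→Hole 8) × (Hole 7→Hole 9) = (-31758, 38868, -65834).
So ∂z/∂easting = −n_x/n_z = −0.48240 and ∂z/∂northing = −n_y/n_z = 0.59039.
Unit vector along 125° is (sin 125°, cos 125°) = (0.8192, -0.5736).
Slope in that direction = a·(0.8192) + b·(-0.5736) = −0.73379.
Apparent dip = arctan|0.73379| = 36.27° (true dip is 37.3°, so apparent ≤ true as expected).

36.27°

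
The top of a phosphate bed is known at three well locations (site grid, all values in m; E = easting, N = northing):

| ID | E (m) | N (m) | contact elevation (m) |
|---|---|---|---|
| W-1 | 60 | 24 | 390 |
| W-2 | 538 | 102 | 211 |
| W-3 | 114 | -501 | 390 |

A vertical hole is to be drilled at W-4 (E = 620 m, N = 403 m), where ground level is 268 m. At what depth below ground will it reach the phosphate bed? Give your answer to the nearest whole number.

99 m

Let the plane be z = a·E + b·N + c.
W-2−W-1: 478a + 78b = −179;  W-3−W-1: 54a − 525b = 0.
Solving gives a = −0.36830, b = −0.03788.
Then c = 390 − a·60 − b·24 = 413.01.
At (620, 403): z_contact = −228.3 − 15.3 + 413.01 = 169.4 m.
Depth below ground = 268 − 169.4 = 99 m.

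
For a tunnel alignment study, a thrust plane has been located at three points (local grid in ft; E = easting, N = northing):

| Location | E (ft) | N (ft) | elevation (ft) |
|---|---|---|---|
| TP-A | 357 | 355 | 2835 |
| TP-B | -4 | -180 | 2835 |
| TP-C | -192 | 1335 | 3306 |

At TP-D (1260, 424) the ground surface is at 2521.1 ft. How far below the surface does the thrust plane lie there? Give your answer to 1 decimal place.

19.4 ft

Two edge vectors: TP-A→TP-B = (-361, -535, 0), TP-A→TP-C = (-549, 980, 471).
Normal n = (TP-A→TP-B) × (TP-A→TP-C) = (-251985, 170031, -647495).
So ∂z/∂E = −n_x/n_z = −0.389169 and ∂z/∂N = −n_y/n_z = 0.262598.
Intercept c from TP-A: 2835 + 138.93 − 93.22 = 2880.71.
At (1260, 424): z_contact = −490.35 + 111.34 + 2880.71 = 2501.70 ft.
Depth below ground = 2521.1 − 2501.70 = 19.4 ft.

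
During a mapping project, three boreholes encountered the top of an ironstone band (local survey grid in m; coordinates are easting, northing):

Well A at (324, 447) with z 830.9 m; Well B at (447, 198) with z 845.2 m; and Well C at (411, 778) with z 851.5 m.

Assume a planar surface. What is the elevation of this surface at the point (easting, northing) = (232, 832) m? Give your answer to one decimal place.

Let the plane be z = a·easting + b·northing + c.
Well B−Well A: 123a − 249b = 14.3;  Well C−Well A: 87a + 331b = 20.6.
Solving gives a = 0.15812, b = 0.02068.
Then c = 830.9 − a·324 − b·447 = 770.43.
At (232, 832): z = 36.7 + 17.2 + 770.43 = 824.3 m.

824.3 m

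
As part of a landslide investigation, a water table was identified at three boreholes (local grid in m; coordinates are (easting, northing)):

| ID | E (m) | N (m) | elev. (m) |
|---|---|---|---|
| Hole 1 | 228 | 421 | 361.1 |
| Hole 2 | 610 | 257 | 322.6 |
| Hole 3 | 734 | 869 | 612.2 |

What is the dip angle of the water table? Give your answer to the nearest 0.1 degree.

Let the plane be z = a·E + b·N + c.
Hole 2−Hole 1: 382a − 164b = −38.5;  Hole 3−Hole 1: 506a + 448b = 251.1.
Solving gives a = 0.09418, b = 0.45412.
Gradient magnitude |∇z| = √(a² + b²) = √(0.00887 + 0.20623) = 0.46378.
True dip = arctan(0.46378) = 24.9°, dipping toward SSW (azimuth ≈ 192°).

24.9°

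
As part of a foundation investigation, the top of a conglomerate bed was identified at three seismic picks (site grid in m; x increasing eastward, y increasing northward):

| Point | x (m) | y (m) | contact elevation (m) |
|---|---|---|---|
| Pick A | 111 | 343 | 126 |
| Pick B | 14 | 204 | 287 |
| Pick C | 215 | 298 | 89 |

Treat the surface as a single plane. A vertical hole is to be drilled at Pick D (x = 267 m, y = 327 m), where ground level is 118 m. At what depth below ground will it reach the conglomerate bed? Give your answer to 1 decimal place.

83.5 m

Two edge vectors: Pick A→Pick B = (-97, -139, 161), Pick A→Pick C = (104, -45, -37).
Normal n = (Pick A→Pick B) × (Pick A→Pick C) = (12388, 13155, 18821).
So ∂z/∂x = −n_x/n_z = −0.65820 and ∂z/∂y = −n_y/n_z = −0.69895.
Intercept c from Pick A: 126 + 73.06 + 239.74 = 438.80.
At (267, 327): z_contact = −175.74 − 228.56 + 438.80 = 34.50 m.
Depth below ground = 118 − 34.50 = 83.5 m.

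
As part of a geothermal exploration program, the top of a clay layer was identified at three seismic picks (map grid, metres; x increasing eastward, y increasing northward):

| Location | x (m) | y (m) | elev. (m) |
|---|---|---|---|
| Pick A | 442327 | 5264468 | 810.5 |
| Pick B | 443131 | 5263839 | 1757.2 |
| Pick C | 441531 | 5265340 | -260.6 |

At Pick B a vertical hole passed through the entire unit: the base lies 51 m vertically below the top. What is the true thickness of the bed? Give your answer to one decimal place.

Two edge vectors: Pick A→Pick B = (804, -629, 946.7), Pick A→Pick C = (-796, 872, -1071.1).
Normal n = (Pick A→Pick B) × (Pick A→Pick C) = (-151800.5, 107591.2, 200404).
So ∂z/∂x = −n_x/n_z = 0.75747 and ∂z/∂y = −n_y/n_z = −0.53687.
|∇z| = √(a²+b²) = 0.92844, so dip δ = arctan(0.92844) = 42.87°.
True thickness = vertical thickness × cos δ = 51 × cos 42.87° = 37.4 m.

37.4 m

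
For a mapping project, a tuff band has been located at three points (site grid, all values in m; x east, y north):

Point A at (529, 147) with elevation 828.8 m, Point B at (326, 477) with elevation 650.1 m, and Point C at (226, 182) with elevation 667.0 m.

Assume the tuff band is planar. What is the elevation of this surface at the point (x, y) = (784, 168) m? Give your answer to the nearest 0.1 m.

953.4 m

Two edge vectors: Point A→Point B = (-203, 330, -178.7), Point A→Point C = (-303, 35, -161.8).
Normal n = (Point A→Point B) × (Point A→Point C) = (-47139.5, 21300.7, 92885).
So ∂z/∂x = −n_x/n_z = 0.50750 and ∂z/∂y = −n_y/n_z = −0.22932.
Intercept c from Point A: 828.8 − 268.47 + 33.71 = 594.04.
At (784, 168): z = 397.9 − 38.5 + 594.04 = 953.4 m.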